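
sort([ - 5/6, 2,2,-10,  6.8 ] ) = [ - 10,-5/6,2,2, 6.8]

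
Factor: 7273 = 7^1* 1039^1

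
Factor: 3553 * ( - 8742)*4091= - 127067793666 = - 2^1 * 3^1*11^1*17^1 *19^1*31^1*47^1 * 4091^1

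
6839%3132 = 575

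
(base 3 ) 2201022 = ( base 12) 118B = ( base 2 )11110111011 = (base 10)1979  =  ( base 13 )B93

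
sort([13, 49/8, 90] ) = [ 49/8,13,90]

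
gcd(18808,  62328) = 8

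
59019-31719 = 27300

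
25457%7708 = 2333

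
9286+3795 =13081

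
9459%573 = 291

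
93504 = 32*2922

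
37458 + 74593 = 112051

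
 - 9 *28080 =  - 252720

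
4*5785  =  23140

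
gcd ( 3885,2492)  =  7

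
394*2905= 1144570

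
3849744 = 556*6924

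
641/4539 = 641/4539 = 0.14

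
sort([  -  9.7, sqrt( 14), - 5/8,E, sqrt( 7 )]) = [- 9.7,-5/8,sqrt( 7 ) , E, sqrt(14 )]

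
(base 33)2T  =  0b1011111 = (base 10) 95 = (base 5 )340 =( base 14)6B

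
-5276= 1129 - 6405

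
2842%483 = 427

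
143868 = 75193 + 68675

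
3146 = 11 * 286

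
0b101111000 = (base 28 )DC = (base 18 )12g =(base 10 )376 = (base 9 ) 457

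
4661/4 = 4661/4 = 1165.25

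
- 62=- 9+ - 53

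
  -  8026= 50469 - 58495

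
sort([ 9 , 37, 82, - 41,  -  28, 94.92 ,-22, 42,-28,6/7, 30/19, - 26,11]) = [ - 41,-28, - 28, - 26,-22, 6/7, 30/19, 9,  11 , 37, 42, 82, 94.92 ]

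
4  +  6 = 10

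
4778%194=122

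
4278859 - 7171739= -2892880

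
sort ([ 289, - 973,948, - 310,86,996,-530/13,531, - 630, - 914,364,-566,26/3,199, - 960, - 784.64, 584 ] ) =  [ - 973, - 960, - 914, - 784.64, - 630,  -  566, - 310, - 530/13, 26/3, 86,199 , 289,  364, 531,584,  948,996]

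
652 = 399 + 253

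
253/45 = 5 + 28/45  =  5.62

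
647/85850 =647/85850 = 0.01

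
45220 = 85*532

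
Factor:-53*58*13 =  - 39962 = -2^1*13^1 *29^1*53^1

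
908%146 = 32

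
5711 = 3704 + 2007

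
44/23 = 44/23 = 1.91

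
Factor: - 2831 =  - 19^1 * 149^1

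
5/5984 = 5/5984=   0.00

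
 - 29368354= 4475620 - 33843974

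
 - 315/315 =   -  1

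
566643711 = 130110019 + 436533692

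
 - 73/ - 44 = 1 + 29/44 = 1.66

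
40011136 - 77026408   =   - 37015272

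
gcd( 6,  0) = 6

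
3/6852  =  1/2284 = 0.00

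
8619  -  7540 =1079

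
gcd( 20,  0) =20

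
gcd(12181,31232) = 1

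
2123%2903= 2123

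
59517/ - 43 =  - 1385 +38/43 = - 1384.12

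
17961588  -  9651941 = 8309647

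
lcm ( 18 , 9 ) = 18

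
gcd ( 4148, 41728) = 4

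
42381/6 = 7063 + 1/2 = 7063.50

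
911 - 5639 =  - 4728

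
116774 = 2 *58387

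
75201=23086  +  52115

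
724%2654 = 724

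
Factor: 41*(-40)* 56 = -2^6*5^1*7^1*41^1 = -91840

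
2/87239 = 2/87239 = 0.00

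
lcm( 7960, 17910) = 71640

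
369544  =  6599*56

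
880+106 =986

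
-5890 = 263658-269548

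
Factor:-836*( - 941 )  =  2^2*11^1 * 19^1*941^1  =  786676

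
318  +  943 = 1261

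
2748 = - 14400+17148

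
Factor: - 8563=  - 8563^1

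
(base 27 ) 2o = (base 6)210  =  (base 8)116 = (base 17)4A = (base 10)78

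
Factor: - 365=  - 5^1 *73^1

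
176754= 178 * 993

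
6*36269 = 217614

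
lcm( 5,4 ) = 20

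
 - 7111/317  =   - 7111/317 =- 22.43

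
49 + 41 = 90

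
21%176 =21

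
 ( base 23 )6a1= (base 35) 2ra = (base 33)346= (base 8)6515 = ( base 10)3405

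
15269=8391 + 6878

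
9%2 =1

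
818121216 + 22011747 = 840132963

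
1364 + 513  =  1877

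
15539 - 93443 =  - 77904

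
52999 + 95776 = 148775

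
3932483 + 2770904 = 6703387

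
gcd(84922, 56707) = 1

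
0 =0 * ( -685 ) 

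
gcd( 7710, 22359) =771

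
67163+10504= 77667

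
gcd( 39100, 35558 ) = 46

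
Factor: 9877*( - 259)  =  -7^2*  17^1*37^1*83^1 =- 2558143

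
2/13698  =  1/6849 = 0.00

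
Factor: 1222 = 2^1*13^1*47^1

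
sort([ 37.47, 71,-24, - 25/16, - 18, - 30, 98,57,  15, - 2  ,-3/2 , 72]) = [ - 30, - 24,-18, - 2, - 25/16 , - 3/2,15, 37.47 , 57,71,72,98] 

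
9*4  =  36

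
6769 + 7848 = 14617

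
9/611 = 9/611 = 0.01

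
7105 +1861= 8966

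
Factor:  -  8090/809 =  -10  =  -2^1 * 5^1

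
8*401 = 3208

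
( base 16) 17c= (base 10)380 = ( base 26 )eg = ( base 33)BH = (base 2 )101111100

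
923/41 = 923/41 = 22.51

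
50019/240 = 208 + 33/80= 208.41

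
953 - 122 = 831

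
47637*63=3001131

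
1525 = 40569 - 39044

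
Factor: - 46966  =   - 2^1 *23^1*1021^1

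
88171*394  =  34739374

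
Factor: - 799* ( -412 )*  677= 2^2*17^1*47^1*103^1 *677^1=222860276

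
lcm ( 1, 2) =2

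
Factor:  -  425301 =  - 3^1*141767^1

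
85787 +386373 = 472160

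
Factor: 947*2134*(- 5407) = -2^1 * 11^1 * 97^1*947^1*5407^1  =  -10926995486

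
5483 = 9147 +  - 3664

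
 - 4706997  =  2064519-6771516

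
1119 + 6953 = 8072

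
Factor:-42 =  - 2^1 * 3^1*7^1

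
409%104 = 97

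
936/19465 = 936/19465 = 0.05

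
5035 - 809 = 4226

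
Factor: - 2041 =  - 13^1*157^1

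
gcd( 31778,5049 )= 1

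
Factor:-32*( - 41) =2^5*41^1=1312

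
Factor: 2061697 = 11^1*23^1 *29^1* 281^1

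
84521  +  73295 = 157816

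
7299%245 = 194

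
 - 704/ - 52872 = 88/6609  =  0.01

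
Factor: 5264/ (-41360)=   -  7/55 = -  5^( - 1)*7^1*11^(  -  1 ) 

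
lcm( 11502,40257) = 80514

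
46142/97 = 475+67/97 = 475.69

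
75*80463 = 6034725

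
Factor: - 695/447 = -3^(-1 ) * 5^1*139^1*149^(-1 )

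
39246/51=769 + 9/17  =  769.53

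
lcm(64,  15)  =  960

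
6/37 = 6/37 = 0.16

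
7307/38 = 7307/38 = 192.29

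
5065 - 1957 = 3108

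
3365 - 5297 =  - 1932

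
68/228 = 17/57  =  0.30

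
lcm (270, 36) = 540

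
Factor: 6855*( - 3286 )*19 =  - 2^1*3^1*5^1*19^1*31^1 * 53^1*457^1= - 427985070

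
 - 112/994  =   -8/71 = - 0.11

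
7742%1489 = 297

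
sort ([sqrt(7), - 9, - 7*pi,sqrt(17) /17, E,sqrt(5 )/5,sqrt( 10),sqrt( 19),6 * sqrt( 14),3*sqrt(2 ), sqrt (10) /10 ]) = [ - 7*pi,-9,sqrt(17)/17,sqrt( 10) /10 , sqrt( 5) /5,sqrt(7 ),E,sqrt( 10 ), 3*sqrt (2),  sqrt(19),  6*sqrt(14 )]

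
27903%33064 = 27903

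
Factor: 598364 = 2^2 *13^1 * 37^1*311^1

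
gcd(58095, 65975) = 5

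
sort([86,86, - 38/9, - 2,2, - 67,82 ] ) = [ - 67, - 38/9, - 2,2,82,86,86]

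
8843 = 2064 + 6779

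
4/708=1/177= 0.01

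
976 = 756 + 220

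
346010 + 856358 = 1202368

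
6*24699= 148194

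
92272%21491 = 6308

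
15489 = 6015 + 9474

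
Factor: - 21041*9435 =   -  3^1 * 5^1*  17^1*37^1* 53^1*397^1=- 198521835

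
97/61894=97/61894 = 0.00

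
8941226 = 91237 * 98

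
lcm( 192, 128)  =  384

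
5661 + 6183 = 11844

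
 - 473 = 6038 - 6511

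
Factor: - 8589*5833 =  - 50099637 = -  3^1*7^1*19^1 *307^1*409^1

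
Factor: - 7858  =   - 2^1 * 3929^1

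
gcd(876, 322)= 2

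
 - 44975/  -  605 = 74 + 41/121 = 74.34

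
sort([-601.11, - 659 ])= [-659, - 601.11]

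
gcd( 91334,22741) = 1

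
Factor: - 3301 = -3301^1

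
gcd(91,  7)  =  7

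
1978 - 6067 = -4089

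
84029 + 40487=124516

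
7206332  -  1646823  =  5559509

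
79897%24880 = 5257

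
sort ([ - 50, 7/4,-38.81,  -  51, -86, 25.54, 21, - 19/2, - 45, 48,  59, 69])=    [ - 86 , - 51,-50, - 45, - 38.81, - 19/2, 7/4, 21, 25.54, 48, 59,69] 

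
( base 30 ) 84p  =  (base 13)3460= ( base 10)7345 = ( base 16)1cb1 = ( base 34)6C1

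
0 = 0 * 55289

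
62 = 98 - 36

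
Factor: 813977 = 17^1 * 47881^1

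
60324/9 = 6702  +  2/3 = 6702.67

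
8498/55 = 154+28/55 =154.51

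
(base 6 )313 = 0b1110101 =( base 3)11100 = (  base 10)117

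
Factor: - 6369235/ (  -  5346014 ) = 2^( - 1)*5^1*109^( - 1)*137^( - 1)*179^( - 1)*659^1 * 1933^1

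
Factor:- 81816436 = - 2^2*13^1*461^1*3413^1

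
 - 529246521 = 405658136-934904657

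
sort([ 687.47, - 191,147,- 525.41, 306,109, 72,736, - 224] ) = [-525.41, - 224,-191,72,109,147,306,687.47,736 ] 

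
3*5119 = 15357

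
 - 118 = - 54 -64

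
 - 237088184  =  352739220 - 589827404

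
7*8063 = 56441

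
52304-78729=  -  26425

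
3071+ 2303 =5374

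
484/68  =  7 +2/17 = 7.12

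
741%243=12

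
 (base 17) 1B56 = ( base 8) 17767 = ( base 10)8183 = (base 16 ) 1ff7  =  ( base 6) 101515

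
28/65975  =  4/9425=0.00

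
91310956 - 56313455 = 34997501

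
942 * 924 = 870408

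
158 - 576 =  - 418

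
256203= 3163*81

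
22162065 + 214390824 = 236552889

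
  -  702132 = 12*( - 58511)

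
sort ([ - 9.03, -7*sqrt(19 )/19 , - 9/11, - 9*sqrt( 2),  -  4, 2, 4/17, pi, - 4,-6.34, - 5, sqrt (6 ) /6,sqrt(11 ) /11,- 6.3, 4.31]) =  [ - 9*sqrt(2),-9.03 , - 6.34, -6.3, - 5,-4,-4,-7*sqrt( 19)/19, - 9/11,4/17, sqrt( 11 ) /11, sqrt (6)/6, 2,pi, 4.31 ]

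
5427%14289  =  5427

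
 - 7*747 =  -5229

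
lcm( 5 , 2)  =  10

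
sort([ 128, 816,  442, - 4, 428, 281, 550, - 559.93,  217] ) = [ - 559.93,  -  4, 128,217,281,428, 442,550, 816] 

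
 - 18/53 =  - 18/53 = - 0.34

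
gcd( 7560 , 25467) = 3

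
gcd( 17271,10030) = 1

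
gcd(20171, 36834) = 877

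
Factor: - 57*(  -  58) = 3306 = 2^1 *3^1*19^1 * 29^1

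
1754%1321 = 433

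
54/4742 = 27/2371 = 0.01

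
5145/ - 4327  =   - 5145/4327 = - 1.19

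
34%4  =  2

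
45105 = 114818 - 69713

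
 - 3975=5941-9916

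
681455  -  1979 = 679476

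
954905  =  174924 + 779981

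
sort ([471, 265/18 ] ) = [265/18,471 ] 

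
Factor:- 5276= - 2^2*1319^1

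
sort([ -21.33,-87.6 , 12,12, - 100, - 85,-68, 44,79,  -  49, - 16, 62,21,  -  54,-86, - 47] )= [- 100,  -  87.6, - 86, - 85, - 68, - 54, - 49 ,-47, - 21.33,-16,12,12, 21, 44,62, 79 ]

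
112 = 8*14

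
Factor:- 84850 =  - 2^1*5^2*1697^1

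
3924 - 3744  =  180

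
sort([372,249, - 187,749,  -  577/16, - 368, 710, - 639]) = [ - 639, -368, - 187,- 577/16, 249, 372, 710, 749 ]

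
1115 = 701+414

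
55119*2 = 110238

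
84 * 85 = 7140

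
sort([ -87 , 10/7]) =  [ - 87, 10/7 ]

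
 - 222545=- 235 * 947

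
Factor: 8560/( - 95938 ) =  - 2^3*5^1*107^1*47969^( - 1) = - 4280/47969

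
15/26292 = 5/8764 = 0.00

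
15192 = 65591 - 50399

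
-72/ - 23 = 72/23 = 3.13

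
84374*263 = 22190362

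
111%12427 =111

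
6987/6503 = 1 + 484/6503 =1.07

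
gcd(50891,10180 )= 1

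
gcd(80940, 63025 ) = 5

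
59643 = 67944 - 8301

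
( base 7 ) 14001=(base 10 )3774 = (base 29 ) 4E4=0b111010111110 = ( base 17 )D10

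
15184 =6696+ 8488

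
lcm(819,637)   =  5733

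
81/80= 1 + 1/80 = 1.01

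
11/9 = 1 + 2/9 = 1.22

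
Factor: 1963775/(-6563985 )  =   - 10615/35481 = -  3^(  -  1)*5^1 * 11^1*193^1*11827^( - 1 )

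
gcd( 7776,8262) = 486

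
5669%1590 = 899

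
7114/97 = 73 + 33/97 = 73.34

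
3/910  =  3/910 = 0.00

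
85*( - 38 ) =-3230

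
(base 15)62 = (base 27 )3B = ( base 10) 92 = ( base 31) 2U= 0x5C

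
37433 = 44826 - 7393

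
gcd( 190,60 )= 10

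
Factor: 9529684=2^2 * 1193^1 * 1997^1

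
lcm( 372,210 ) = 13020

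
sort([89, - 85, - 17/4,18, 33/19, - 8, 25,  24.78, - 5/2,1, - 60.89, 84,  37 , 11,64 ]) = [ - 85, - 60.89,  -  8 , - 17/4, - 5/2,  1,  33/19,  11,18, 24.78 , 25 , 37, 64,84,  89] 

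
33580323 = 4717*7119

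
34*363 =12342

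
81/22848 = 27/7616 = 0.00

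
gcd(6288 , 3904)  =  16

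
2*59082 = 118164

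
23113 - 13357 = 9756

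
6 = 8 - 2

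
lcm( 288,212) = 15264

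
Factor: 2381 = 2381^1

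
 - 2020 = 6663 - 8683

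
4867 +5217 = 10084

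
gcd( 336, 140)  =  28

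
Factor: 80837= 229^1*353^1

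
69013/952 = 72 + 67/136 = 72.49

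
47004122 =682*68921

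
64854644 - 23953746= 40900898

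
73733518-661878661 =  -588145143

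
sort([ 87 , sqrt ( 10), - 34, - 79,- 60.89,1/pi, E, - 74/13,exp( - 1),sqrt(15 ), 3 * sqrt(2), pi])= [ - 79, - 60.89,  -  34 , - 74/13,  1/pi, exp( - 1 ),E, pi, sqrt(10), sqrt( 15), 3*sqrt(2),87]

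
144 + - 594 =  - 450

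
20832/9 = 2314 + 2/3 =2314.67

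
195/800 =39/160  =  0.24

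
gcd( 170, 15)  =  5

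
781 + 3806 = 4587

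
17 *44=748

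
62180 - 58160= 4020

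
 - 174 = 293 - 467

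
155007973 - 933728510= - 778720537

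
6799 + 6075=12874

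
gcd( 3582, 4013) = 1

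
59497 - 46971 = 12526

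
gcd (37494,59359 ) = 1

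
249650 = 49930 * 5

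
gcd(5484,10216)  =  4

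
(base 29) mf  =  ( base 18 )205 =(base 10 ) 653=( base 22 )17F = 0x28d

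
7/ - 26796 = - 1+3827/3828= -  0.00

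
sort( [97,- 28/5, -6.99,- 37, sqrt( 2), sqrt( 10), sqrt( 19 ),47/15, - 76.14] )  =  [ - 76.14, - 37, - 6.99,-28/5,sqrt(2),47/15,sqrt(10 ),sqrt(19),97]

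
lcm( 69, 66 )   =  1518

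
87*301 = 26187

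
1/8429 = 1/8429=0.00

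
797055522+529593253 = 1326648775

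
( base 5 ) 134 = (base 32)1c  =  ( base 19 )26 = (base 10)44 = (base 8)54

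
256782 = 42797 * 6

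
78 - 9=69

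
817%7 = 5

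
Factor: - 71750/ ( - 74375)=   2^1*5^ (  -  1 )*17^( - 1 )*41^1 = 82/85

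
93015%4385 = 930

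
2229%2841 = 2229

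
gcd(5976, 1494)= 1494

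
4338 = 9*482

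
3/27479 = 3/27479 = 0.00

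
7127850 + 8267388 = 15395238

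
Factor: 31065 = 3^1*5^1* 19^1*109^1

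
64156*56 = 3592736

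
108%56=52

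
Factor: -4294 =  - 2^1*19^1*113^1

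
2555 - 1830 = 725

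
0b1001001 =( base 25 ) 2N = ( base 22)37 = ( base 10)73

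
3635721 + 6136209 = 9771930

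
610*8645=5273450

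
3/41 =3/41 = 0.07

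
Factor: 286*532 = 2^3 * 7^1*11^1*13^1*19^1= 152152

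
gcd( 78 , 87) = 3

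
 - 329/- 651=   47/93=0.51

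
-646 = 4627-5273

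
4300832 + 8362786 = 12663618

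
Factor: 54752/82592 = 59/89 = 59^1*89^(-1 ) 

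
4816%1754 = 1308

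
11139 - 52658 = - 41519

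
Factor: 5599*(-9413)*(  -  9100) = 2^2*5^2*7^1*11^1*  13^1*509^1*9413^1 =479600821700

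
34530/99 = 11510/33 = 348.79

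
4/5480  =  1/1370 =0.00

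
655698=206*3183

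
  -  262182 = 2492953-2755135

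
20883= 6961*3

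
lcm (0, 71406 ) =0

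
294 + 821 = 1115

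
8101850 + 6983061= 15084911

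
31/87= 31/87 = 0.36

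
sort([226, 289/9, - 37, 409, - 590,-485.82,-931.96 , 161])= [  -  931.96,  -  590, - 485.82, - 37, 289/9,161, 226, 409 ]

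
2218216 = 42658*52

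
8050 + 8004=16054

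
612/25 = 612/25= 24.48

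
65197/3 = 65197/3  =  21732.33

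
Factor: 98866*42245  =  4176594170 = 2^1*5^1*7^1*17^1*71^1*49433^1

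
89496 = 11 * 8136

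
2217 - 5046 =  - 2829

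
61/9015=61/9015 = 0.01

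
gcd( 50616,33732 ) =36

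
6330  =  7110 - 780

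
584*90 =52560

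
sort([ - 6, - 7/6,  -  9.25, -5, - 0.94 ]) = [ - 9.25, - 6 , - 5,-7/6, - 0.94] 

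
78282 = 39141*2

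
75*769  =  57675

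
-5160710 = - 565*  9134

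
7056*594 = 4191264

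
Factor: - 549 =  - 3^2*61^1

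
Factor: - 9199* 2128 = - 19575472 = -2^4*7^1*19^1 * 9199^1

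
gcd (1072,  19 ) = 1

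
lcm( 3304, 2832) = 19824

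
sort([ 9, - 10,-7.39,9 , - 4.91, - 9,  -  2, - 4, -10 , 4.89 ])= [-10, -10,  -  9, - 7.39, -4.91, - 4,-2,4.89, 9,  9 ]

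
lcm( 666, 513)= 37962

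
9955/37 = 269+2/37 = 269.05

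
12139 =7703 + 4436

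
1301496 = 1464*889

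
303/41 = 7 + 16/41 = 7.39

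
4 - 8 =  - 4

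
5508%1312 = 260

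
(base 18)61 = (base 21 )54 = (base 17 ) 67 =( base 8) 155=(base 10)109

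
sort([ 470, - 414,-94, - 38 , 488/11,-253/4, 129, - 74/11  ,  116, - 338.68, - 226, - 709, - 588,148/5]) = [  -  709,-588, - 414,-338.68,  -  226,-94,- 253/4,-38, - 74/11,  148/5, 488/11,116, 129, 470]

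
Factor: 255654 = 2^1*3^2 *7^1 * 2029^1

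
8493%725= 518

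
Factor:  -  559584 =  - 2^5*3^2*29^1 * 67^1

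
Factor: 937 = 937^1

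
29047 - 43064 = -14017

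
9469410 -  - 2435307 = 11904717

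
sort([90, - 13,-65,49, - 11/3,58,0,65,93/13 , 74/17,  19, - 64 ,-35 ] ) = [ - 65, - 64, - 35,-13, - 11/3,0,74/17, 93/13, 19,49, 58,  65 , 90]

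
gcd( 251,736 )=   1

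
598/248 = 299/124 = 2.41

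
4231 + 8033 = 12264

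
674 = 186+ 488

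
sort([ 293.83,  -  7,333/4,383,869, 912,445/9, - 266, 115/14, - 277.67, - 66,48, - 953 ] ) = [ - 953, - 277.67,-266, - 66, - 7,  115/14,48,445/9, 333/4,293.83,  383, 869,912]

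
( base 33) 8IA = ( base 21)102d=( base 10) 9316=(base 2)10010001100100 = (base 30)aag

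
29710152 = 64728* 459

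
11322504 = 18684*606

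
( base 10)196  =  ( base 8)304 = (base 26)7e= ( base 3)21021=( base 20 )9G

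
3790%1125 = 415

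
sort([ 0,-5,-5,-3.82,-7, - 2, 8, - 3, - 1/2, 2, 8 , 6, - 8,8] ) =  [-8, - 7, - 5,-5,-3.82, - 3,-2,-1/2,  0,  2, 6, 8 , 8, 8]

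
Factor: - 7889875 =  - 5^3*7^1*71^1*127^1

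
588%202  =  184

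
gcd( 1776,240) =48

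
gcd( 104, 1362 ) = 2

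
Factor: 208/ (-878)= - 104/439 = - 2^3*13^1*439^( - 1)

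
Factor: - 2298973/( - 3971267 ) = 2298973^1  *3971267^( - 1 ) 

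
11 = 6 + 5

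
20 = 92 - 72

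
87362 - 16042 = 71320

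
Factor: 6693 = 3^1 * 23^1*97^1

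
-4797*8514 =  - 40841658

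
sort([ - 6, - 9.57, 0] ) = [ - 9.57, - 6,0]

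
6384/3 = 2128= 2128.00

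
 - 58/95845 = - 1+ 3303/3305  =  - 0.00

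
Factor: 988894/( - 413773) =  - 2^1*107^1*149^(  -  1)*2777^(  -  1 )*4621^1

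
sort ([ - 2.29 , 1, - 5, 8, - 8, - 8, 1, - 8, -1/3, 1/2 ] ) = [ - 8, - 8, - 8 , - 5, - 2.29, - 1/3,1/2,1 , 1 , 8 ]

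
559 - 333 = 226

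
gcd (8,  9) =1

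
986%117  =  50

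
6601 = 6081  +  520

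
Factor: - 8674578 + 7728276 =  - 946302 = - 2^1 * 3^1*7^1* 22531^1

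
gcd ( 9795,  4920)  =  15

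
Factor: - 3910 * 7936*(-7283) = 225989742080 = 2^9*5^1 * 17^1 * 23^1*31^1*7283^1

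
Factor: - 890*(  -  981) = 2^1*3^2*5^1*89^1*109^1 = 873090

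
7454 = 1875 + 5579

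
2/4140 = 1/2070=0.00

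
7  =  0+7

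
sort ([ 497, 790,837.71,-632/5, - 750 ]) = [-750,-632/5, 497 , 790,837.71 ]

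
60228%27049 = 6130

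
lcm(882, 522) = 25578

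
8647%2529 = 1060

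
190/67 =2 + 56/67  =  2.84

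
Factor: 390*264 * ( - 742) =-76396320 = - 2^5 * 3^2*5^1*7^1*11^1*13^1*53^1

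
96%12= 0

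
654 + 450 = 1104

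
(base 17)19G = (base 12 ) 322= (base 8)712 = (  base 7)1223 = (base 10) 458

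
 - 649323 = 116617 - 765940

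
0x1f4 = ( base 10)500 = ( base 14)27A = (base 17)1c7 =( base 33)f5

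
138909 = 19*7311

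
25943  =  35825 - 9882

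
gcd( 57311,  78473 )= 1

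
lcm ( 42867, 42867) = 42867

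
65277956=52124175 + 13153781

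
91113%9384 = 6657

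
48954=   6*8159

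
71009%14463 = 13157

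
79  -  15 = 64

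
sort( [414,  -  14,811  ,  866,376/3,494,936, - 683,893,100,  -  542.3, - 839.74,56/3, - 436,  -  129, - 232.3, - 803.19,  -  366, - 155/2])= [-839.74,-803.19,  -  683, - 542.3 , - 436, - 366,  -  232.3,-129, - 155/2, - 14, 56/3,100,  376/3,414,494,811,866,893,936]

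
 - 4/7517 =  - 1+7513/7517= - 0.00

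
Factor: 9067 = 9067^1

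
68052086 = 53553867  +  14498219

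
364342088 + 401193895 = 765535983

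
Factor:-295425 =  - 3^2 * 5^2*13^1*101^1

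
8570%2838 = 56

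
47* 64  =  3008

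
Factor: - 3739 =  - 3739^1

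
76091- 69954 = 6137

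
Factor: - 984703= - 984703^1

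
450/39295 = 90/7859  =  0.01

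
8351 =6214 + 2137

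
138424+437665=576089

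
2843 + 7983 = 10826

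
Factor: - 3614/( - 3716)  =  2^( - 1)*13^1*139^1*929^(-1) = 1807/1858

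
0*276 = 0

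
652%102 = 40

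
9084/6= 1514 = 1514.00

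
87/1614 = 29/538 = 0.05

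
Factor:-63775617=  - 3^1 * 21258539^1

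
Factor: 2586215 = 5^1*517243^1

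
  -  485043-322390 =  - 807433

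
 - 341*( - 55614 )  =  18964374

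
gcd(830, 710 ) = 10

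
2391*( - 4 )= -9564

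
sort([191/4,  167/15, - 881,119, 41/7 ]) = [ - 881,41/7,167/15,191/4  ,  119]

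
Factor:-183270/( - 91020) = 149/74 = 2^( - 1) * 37^ ( - 1 )*149^1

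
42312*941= 39815592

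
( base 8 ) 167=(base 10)119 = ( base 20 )5j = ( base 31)3q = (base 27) 4b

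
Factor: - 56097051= - 3^1* 367^1*50951^1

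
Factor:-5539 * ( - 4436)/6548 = 29^1*191^1*1109^1*1637^( - 1) = 6142751/1637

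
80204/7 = 80204/7 = 11457.71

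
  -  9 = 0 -9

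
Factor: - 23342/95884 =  - 11671/47942 = - 2^(-1 )*11^1*1061^1*23971^( - 1 )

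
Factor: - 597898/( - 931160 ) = 2^(  -  2)*5^( - 1 )*7^2*6101^1*23279^(-1 ) = 298949/465580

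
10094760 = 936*10785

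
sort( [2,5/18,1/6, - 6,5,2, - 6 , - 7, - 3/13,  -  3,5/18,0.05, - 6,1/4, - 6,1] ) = [ - 7, - 6, - 6, - 6, - 6 , - 3, - 3/13,0.05,  1/6,1/4,5/18,5/18, 1,2,2,5]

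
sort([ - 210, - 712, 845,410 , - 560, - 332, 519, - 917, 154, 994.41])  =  [ - 917 ,-712, - 560,-332,-210 , 154, 410,519,845,994.41 ]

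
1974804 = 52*37977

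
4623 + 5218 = 9841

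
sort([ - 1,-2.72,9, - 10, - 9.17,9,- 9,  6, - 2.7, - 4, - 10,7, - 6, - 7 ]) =[ - 10, -10,-9.17, - 9, - 7, - 6, - 4, - 2.72, - 2.7, - 1,6, 7,  9,  9 ]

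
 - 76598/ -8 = 38299/4 = 9574.75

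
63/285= 21/95=0.22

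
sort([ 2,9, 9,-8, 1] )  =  [ - 8, 1,2, 9, 9 ] 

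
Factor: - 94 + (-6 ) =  - 100 = - 2^2*5^2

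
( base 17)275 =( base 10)702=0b1010111110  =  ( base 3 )222000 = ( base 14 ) 382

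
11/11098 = 11/11098 = 0.00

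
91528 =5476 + 86052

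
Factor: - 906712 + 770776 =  - 2^8* 3^2*59^1 = - 135936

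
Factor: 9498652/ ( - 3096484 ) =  - 41^ (-1)*79^(  -  1)*239^(  -  1 )*503^1*4721^1 = -2374663/774121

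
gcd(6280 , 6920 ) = 40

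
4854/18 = 269 + 2/3 = 269.67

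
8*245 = 1960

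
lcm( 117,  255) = 9945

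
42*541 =22722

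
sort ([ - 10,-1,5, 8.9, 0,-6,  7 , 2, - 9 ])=[ - 10, - 9, - 6, - 1, 0, 2, 5, 7, 8.9]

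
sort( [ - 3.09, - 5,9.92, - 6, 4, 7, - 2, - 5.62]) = [-6, - 5.62,  -  5, - 3.09, - 2, 4, 7, 9.92 ]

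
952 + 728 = 1680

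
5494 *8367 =45968298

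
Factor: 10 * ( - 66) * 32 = -21120 = - 2^7*3^1*5^1* 11^1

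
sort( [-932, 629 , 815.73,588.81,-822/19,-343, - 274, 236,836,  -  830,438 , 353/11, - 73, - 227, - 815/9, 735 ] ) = [ - 932, - 830, - 343,-274, - 227,-815/9,-73 , - 822/19,353/11,236 , 438,588.81,629,735, 815.73 , 836 ]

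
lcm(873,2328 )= 6984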